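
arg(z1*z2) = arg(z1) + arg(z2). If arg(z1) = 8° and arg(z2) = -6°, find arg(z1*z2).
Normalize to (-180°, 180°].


arg(z1*z2) = 8° - 6° = 2°
Normalized to (-180°, 180°]: 2°

2°


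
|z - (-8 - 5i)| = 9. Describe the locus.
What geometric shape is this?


|z - z0| = r is a circle with center z0 and radius r.
Center = (-8, -5), radius = 9

Circle with center (-8, -5) and radius 9


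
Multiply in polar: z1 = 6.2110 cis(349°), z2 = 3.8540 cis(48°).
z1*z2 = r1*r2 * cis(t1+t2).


r = 6.2110 * 3.8540 = 23.9372
theta = 349° + 48° = 397° = 37° (mod 360)

23.9372 cis(37°)


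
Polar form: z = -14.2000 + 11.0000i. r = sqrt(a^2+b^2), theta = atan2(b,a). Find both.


r = sqrt(201.64+121) = sqrt(322.64) = 17.9622
theta = atan2(11, -14.2) = 142.2369 degrees

r = 17.9622, theta = 142.2369 degrees


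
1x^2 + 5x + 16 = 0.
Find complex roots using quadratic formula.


disc = 5^2 - 4*1*16 = 25 - 64 = -39
sqrt(|disc|) = sqrt(39) = 6.2450
Real part = -5/(2*1) = -2.5000
Imag part = 6.2450/(2*1) = 3.1225

-2.5000 ± 3.1225i


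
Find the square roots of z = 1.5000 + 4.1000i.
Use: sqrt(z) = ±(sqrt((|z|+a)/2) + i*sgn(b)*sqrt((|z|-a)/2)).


|z| = sqrt(2.25+16.81) = 4.3658
sqrt((|z|+a)/2) = sqrt((4.3658+1.5)/2) = sqrt(2.9329) = 1.7126
sqrt((|z|-a)/2) = sqrt((4.3658-1.5)/2) = sqrt(1.4329) = 1.1970

±(1.7126 + 1.1970i) i.e. 1.7126 + 1.1970i and -1.7126 - 1.1970i


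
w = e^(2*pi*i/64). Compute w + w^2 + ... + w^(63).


With w = e^(2*pi*i/64), all 64 of the 64th roots of unity w^0 = 1, w, ..., w^(63) sum to 0: 1 + w + ... + w^(63) = (1 - w^64)/(1 - w) = 0 since w^64 = 1, w ≠ 1.
Removing the root 1: w + w^2 + ... + w^(63) = 0 - 1 = -1

Sum = -1


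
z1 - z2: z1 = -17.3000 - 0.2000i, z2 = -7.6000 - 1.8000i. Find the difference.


Real: -17.3 + 7.6 = -9.7
Imag: -0.2 + 1.8 = 1.6

-9.7000 + 1.6000i


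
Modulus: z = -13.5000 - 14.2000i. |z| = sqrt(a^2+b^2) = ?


|z| = sqrt((-13.5)^2 + (-14.2)^2) = sqrt(182.25 + 201.64) = sqrt(383.89) = 19.5931

|z| = 19.5931


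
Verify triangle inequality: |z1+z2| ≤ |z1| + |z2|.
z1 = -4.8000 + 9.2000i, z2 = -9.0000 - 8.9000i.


|z1| = sqrt((-4.8)^2 + 9.2^2) = sqrt(107.68) = 10.3769
|z2| = sqrt((-9)^2 + (-8.9)^2) = sqrt(160.21) = 12.6574
z1+z2 = -13.8000 + 0.3000i
|z1+z2| = sqrt(190.53) = 13.8033
|z1|+|z2| = 10.3769 + 12.6574 = 23.0343

|z1+z2| = 13.8033 ≤ |z1|+|z2| = 23.0343 (verified)


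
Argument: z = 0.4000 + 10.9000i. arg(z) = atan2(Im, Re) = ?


Re = 0.4, Im = 10.9
arg = atan2(10.9, 0.4) = 87.8983 degrees

arg(z) = 87.8983 degrees


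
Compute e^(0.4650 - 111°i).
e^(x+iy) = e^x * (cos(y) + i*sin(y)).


e^0.4650 = 1.5920
cos(-111°) = -0.35837
sin(-111°) = -0.9336
Real = 1.5920*(-0.35837) = -0.5705
Imag = 1.5920*(-0.9336) = -1.4863

-0.5705 - 1.4863i


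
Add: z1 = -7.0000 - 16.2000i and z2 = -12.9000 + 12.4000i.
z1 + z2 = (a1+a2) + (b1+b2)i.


Real: -7 - 12.9 = -19.9
Imag: -16.2 + 12.4 = -3.8

-19.9000 - 3.8000i


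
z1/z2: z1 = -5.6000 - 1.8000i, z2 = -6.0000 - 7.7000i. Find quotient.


Conjugate of z2 = -6.0000 + 7.7000i
Numerator: (-5.6000 - 1.8000i)(-6.0000 + 7.7000i) = 47.4600 - 32.3200i
Denominator: (-6)^2 + (-7.7)^2 = 95.29
Result = (47.4600 - 32.3200i)/95.29

0.4981 - 0.3392i


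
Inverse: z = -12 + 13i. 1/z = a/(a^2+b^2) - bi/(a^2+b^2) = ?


|z|^2 = 144+169 = 313
1/z = (-12 - 13i)/313

1/z = -0.0383 - 0.0415i


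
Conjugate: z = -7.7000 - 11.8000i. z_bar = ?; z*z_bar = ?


z_bar = -7.7000 + 11.8000i
z*z_bar = (-7.7)^2 + (-11.8)^2 = 59.29 + 139.24 = 198.53

z_bar = -7.7000 + 11.8000i, z*z_bar = 198.53


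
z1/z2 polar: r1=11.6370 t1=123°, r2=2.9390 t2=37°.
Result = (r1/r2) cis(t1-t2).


r = 11.6370 / 2.9390 = 3.9595
theta = 123° - 37° = 86° = 86° (mod 360)

3.9595 cis(86°)


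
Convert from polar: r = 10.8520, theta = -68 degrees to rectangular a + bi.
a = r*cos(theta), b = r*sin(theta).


a = 10.8520*cos(-68°) = 10.8520*0.3746 = 4.0652
b = 10.8520*sin(-68°) = 10.8520*(-0.92718) = -10.0618

4.0652 - 10.0618i


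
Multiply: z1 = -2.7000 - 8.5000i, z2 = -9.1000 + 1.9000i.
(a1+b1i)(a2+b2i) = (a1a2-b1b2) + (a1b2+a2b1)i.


Real = -2.7*(-9.1) - (-8.5)*1.9 = 24.57 - (-16.15) = 40.72
Imag = -2.7*1.9 - (9.1)*(-8.5) = -5.13 + 77.35 = 72.22

40.7200 + 72.2200i


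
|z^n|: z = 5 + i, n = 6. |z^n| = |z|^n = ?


|z| = sqrt(25+1) = sqrt(26) = 5.0990
|z^6| = |z|^6 = (sqrt(26))^6 = 26^3 = 17576

|z^6| = 17576


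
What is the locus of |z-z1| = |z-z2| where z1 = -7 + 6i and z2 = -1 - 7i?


Equal distances means the locus is the perpendicular bisector of z1 and z2.
Midpoint = ((-7+(-1))/2, (6+(-7))/2) = (-4.0000, -0.5000)

Perpendicular bisector through (-4.0000, -0.5000)


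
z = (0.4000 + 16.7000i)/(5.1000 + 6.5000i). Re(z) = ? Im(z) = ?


Multiply by conjugate: (0.4000 + 16.7000i)(5.1000 - 6.5000i) / (5.1^2 + 6.5^2)
Numerator real = 0.4*5.1 + 16.7*6.5 = 110.59
Numerator imag = 16.7*5.1 - 0.4*6.5 = 82.57
Denominator = 68.26
Re(z) = 110.59/68.26 = 1.6201
Im(z) = 82.57/68.26 = 1.2096

Re(z) = 1.6201, Im(z) = 1.2096


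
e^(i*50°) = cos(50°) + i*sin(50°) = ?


cos(50°) = 0.6428
sin(50°) = 0.7660

e^(i*50°) = 0.6428 + 0.7660i


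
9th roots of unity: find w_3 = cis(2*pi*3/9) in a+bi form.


Angle = 360*3/9 = 120°
a = cos(120°) = -0.5000
b = sin(120°) = 0.8660

-0.5000 + 0.8660i


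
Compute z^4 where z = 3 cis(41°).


r^4 = 3^4 = 81
n*theta = 4*41° = 164° = 164° (mod 360)
a = 81*cos(164°) = -77.8622
b = 81*sin(164°) = 22.3266

81 cis(164°) = -77.8622 + 22.3266i


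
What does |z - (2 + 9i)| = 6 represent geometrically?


|z - z0| = r is a circle with center z0 and radius r.
Center = (2, 9), radius = 6

Circle with center (2, 9) and radius 6


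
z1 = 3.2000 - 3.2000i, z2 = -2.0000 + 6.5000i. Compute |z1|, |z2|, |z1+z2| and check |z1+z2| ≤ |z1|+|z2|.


|z1| = sqrt(3.2^2 + (-3.2)^2) = sqrt(20.48) = 4.5255
|z2| = sqrt((-2)^2 + 6.5^2) = sqrt(46.25) = 6.8007
z1+z2 = 1.2000 + 3.3000i
|z1+z2| = sqrt(12.33) = 3.5114
|z1|+|z2| = 4.5255 + 6.8007 = 11.3262

|z1+z2| = 3.5114 ≤ |z1|+|z2| = 11.3262 (verified)


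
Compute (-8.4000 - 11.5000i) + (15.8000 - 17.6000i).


Real: -8.4 + 15.8 = 7.4
Imag: -11.5 - 17.6 = -29.1

7.4000 - 29.1000i


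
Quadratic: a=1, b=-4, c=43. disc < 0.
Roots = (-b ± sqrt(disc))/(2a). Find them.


disc = (-4)^2 - 4*1*43 = 16 - 172 = -156
sqrt(|disc|) = sqrt(156) = 12.4900
Real part = 4/(2*1) = 2.0000
Imag part = 12.4900/(2*1) = 6.2450

2.0000 ± 6.2450i


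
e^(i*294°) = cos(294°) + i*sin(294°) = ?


cos(294°) = 0.4067
sin(294°) = -0.9135

e^(i*294°) = 0.4067 - 0.9135i


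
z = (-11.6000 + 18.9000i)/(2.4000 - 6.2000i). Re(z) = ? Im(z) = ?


Multiply by conjugate: (-11.6000 + 18.9000i)(2.4000 + 6.2000i) / (2.4^2 + (-6.2)^2)
Numerator real = -11.6*2.4 + 18.9*(-6.2) = -145.02
Numerator imag = 18.9*2.4 - (-11.6)*(-6.2) = -26.56
Denominator = 44.2
Re(z) = -145.02/44.2 = -3.2810
Im(z) = -26.56/44.2 = -0.6009

Re(z) = -3.2810, Im(z) = -0.6009


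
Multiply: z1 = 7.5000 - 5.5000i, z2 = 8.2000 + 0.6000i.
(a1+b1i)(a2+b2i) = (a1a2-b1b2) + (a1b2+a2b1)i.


Real = 7.5*8.2 - (-5.5)*0.6 = 61.5 - (-3.3) = 64.8
Imag = 7.5*0.6 + 8.2*(-5.5) = 4.5 - (45.1) = -40.6

64.8000 - 40.6000i


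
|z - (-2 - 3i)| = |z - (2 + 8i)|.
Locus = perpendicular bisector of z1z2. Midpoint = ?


Equal distances means the locus is the perpendicular bisector of z1 and z2.
Midpoint = ((-2+2)/2, (-3+8)/2) = (0, 2.5000)

Perpendicular bisector through (0, 2.5000)


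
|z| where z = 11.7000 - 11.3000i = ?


|z| = sqrt(11.7^2 + (-11.3)^2) = sqrt(136.89 + 127.69) = sqrt(264.58) = 16.2659

|z| = 16.2659


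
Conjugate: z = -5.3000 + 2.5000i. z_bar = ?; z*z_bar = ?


z_bar = -5.3000 - 2.5000i
z*z_bar = (-5.3)^2 + 2.5^2 = 28.09 + 6.25 = 34.34

z_bar = -5.3000 - 2.5000i, z*z_bar = 34.34


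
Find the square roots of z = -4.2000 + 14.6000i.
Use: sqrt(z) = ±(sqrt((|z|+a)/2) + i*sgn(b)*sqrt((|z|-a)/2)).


|z| = sqrt(17.64+213.16) = 15.1921
sqrt((|z|+a)/2) = sqrt((15.1921+(-4.2))/2) = sqrt(5.4961) = 2.3444
sqrt((|z|-a)/2) = sqrt((15.1921-(-4.2))/2) = sqrt(9.6961) = 3.1138

±(2.3444 + 3.1138i) i.e. 2.3444 + 3.1138i and -2.3444 - 3.1138i


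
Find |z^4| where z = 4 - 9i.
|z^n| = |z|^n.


|z| = sqrt(16+81) = sqrt(97) = 9.8489
|z^4| = |z|^4 = (sqrt(97))^4 = 97^2 = 9409

|z^4| = 9409


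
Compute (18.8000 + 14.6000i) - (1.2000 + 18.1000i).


Real: 18.8 - 1.2 = 17.6
Imag: 14.6 - 18.1 = -3.5

17.6000 - 3.5000i


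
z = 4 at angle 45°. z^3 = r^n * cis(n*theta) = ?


r^3 = 4^3 = 64
n*theta = 3*45° = 135° = 135° (mod 360)
a = 64*cos(135°) = -45.2548
b = 64*sin(135°) = 45.2548

64 cis(135°) = -45.2548 + 45.2548i


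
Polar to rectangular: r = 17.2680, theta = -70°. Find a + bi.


a = 17.2680*cos(-70°) = 17.2680*0.34202 = 5.9060
b = 17.2680*sin(-70°) = 17.2680*(-0.93969) = -16.2266

5.9060 - 16.2266i


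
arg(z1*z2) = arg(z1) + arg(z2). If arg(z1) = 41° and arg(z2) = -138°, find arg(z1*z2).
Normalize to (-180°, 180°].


arg(z1*z2) = 41° - 138° = -97°
Normalized to (-180°, 180°]: -97°

-97°


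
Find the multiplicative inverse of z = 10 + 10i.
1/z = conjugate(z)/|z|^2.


|z|^2 = 100+100 = 200
1/z = (10 - 10i)/200

1/z = 0.0500 - 0.0500i


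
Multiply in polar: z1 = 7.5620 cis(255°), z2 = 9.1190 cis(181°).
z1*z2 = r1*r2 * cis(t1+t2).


r = 7.5620 * 9.1190 = 68.9579
theta = 255° + 181° = 436° = 76° (mod 360)

68.9579 cis(76°)


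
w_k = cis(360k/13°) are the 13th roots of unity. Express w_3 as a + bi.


Angle = 360*3/13 = 83.0769°
a = cos(83.0769°) = 0.1205
b = sin(83.0769°) = 0.9927

0.1205 + 0.9927i


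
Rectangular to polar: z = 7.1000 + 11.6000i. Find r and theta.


r = sqrt(50.41+134.56) = sqrt(184.97) = 13.6004
theta = atan2(11.6, 7.1) = 58.5305 degrees

r = 13.6004, theta = 58.5305 degrees


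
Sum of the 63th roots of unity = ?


The sum of all 63th roots of unity is 0.
Geometric series: (1 - w^63)/(1 - w) = (1-1)/(1-w) = 0 since w^63 = 1, w ≠ 1.
Alternatively: coefficient of z^62 in z^63 - 1 is 0.

0


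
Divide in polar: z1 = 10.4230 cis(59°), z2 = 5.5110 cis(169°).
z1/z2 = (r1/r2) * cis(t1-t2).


r = 10.4230 / 5.5110 = 1.8913
theta = 59° - 169° = -110° = 250° (mod 360)

1.8913 cis(250°)


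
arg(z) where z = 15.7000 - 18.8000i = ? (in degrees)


Re = 15.7, Im = -18.8
arg = atan2(-18.8, 15.7) = -50.1345 degrees

arg(z) = -50.1345 degrees


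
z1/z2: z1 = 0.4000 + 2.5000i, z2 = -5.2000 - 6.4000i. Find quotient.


Conjugate of z2 = -5.2000 + 6.4000i
Numerator: (0.4000 + 2.5000i)(-5.2000 + 6.4000i) = -18.0800 - 10.4400i
Denominator: (-5.2)^2 + (-6.4)^2 = 68
Result = (-18.0800 - 10.4400i)/68

-0.2659 - 0.1535i


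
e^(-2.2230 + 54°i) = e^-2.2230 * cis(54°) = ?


e^-2.2230 = 0.10828
cos(54°) = 0.5878
sin(54°) = 0.809
Real = 0.10828*0.5878 = 0.0636
Imag = 0.10828*0.809 = 0.0876

0.0636 + 0.0876i


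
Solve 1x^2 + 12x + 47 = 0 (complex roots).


disc = 12^2 - 4*1*47 = 144 - 188 = -44
sqrt(|disc|) = sqrt(44) = 6.6332
Real part = -12/(2*1) = -6.0000
Imag part = 6.6332/(2*1) = 3.3166

-6.0000 ± 3.3166i


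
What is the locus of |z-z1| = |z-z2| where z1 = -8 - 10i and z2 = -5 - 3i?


Equal distances means the locus is the perpendicular bisector of z1 and z2.
Midpoint = ((-8+(-5))/2, (-10+(-3))/2) = (-6.5000, -6.5000)

Perpendicular bisector through (-6.5000, -6.5000)


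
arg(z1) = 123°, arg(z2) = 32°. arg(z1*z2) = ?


arg(z1*z2) = 123° + 32° = 155°
Normalized to (-180°, 180°]: 155°

155°


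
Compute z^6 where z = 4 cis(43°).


r^6 = 4^6 = 4096
n*theta = 6*43° = 258° = 258° (mod 360)
a = 4096*cos(258°) = -851.6063
b = 4096*sin(258°) = -4006.4926

4096 cis(258°) = -851.6063 - 4006.4926i


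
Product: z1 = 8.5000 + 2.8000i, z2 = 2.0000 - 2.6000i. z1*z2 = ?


Real = 8.5*2 - 2.8*(-2.6) = 17 - (-7.28) = 24.28
Imag = 8.5*(-2.6) + 2*2.8 = -22.1 + 5.6 = -16.5

24.2800 - 16.5000i


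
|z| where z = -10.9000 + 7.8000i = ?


|z| = sqrt((-10.9)^2 + 7.8^2) = sqrt(118.81 + 60.84) = sqrt(179.65) = 13.4034

|z| = 13.4034


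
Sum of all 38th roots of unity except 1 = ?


With w = e^(2*pi*i/38), all 38 of the 38th roots of unity w^0 = 1, w, ..., w^(37) sum to 0: 1 + w + ... + w^(37) = (1 - w^38)/(1 - w) = 0 since w^38 = 1, w ≠ 1.
Removing the root 1: w + w^2 + ... + w^(37) = 0 - 1 = -1

Sum = -1


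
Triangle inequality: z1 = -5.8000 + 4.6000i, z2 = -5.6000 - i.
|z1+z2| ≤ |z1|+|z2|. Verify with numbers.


|z1| = sqrt((-5.8)^2 + 4.6^2) = sqrt(54.8) = 7.4027
|z2| = sqrt((-5.6)^2 + (-1)^2) = sqrt(32.36) = 5.6886
z1+z2 = -11.4000 + 3.6000i
|z1+z2| = sqrt(142.92) = 11.9549
|z1|+|z2| = 7.4027 + 5.6886 = 13.0913

|z1+z2| = 11.9549 ≤ |z1|+|z2| = 13.0913 (verified)


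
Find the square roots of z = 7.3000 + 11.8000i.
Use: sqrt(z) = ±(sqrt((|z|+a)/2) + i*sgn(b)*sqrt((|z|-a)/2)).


|z| = sqrt(53.29+139.24) = 13.8755
sqrt((|z|+a)/2) = sqrt((13.8755+7.3)/2) = sqrt(10.5878) = 3.2539
sqrt((|z|-a)/2) = sqrt((13.8755-7.3)/2) = sqrt(3.2878) = 1.8132

±(3.2539 + 1.8132i) i.e. 3.2539 + 1.8132i and -3.2539 - 1.8132i


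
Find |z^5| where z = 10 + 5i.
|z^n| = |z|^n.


|z| = sqrt(100+25) = sqrt(125) = 11.1803
|z^5| = |z|^5 = (sqrt(125))^5 = 125^2 * sqrt(125) = 15625*sqrt(125)

|z^5| = 15625*sqrt(125) ≈ 174692.8107


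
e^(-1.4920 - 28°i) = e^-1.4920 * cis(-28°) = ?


e^-1.4920 = 0.2249
cos(-28°) = 0.8829
sin(-28°) = -0.4695
Real = 0.2249*0.8829 = 0.1986
Imag = 0.2249*(-0.4695) = -0.1056

0.1986 - 0.1056i


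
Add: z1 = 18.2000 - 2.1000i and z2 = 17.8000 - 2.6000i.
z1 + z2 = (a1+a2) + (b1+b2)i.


Real: 18.2 + 17.8 = 36
Imag: -2.1 - 2.6 = -4.7

36.0000 - 4.7000i


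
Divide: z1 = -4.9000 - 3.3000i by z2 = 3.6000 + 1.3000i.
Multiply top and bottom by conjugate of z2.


Conjugate of z2 = 3.6000 - 1.3000i
Numerator: (-4.9000 - 3.3000i)(3.6000 - 1.3000i) = -21.9300 - 5.5100i
Denominator: 3.6^2 + 1.3^2 = 14.65
Result = (-21.9300 - 5.5100i)/14.65

-1.4969 - 0.3761i


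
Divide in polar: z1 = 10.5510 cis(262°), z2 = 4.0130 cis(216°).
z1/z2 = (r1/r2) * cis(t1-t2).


r = 10.5510 / 4.0130 = 2.6292
theta = 262° - 216° = 46° = 46° (mod 360)

2.6292 cis(46°)


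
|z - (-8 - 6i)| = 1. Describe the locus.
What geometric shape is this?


|z - z0| = r is a circle with center z0 and radius r.
Center = (-8, -6), radius = 1

Circle with center (-8, -6) and radius 1


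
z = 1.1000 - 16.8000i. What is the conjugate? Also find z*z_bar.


z_bar = 1.1000 + 16.8000i
z*z_bar = 1.1^2 + (-16.8)^2 = 1.21 + 282.24 = 283.45

z_bar = 1.1000 + 16.8000i, z*z_bar = 283.45


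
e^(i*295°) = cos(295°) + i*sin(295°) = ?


cos(295°) = 0.4226
sin(295°) = -0.9063

e^(i*295°) = 0.4226 - 0.9063i


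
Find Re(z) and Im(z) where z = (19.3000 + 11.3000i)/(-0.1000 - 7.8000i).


Multiply by conjugate: (19.3000 + 11.3000i)(-0.1000 + 7.8000i) / ((-0.1)^2 + (-7.8)^2)
Numerator real = 19.3*(-0.1) + 11.3*(-7.8) = -90.07
Numerator imag = 11.3*(-0.1) - 19.3*(-7.8) = 149.41
Denominator = 60.85
Re(z) = -90.07/60.85 = -1.4802
Im(z) = 149.41/60.85 = 2.4554

Re(z) = -1.4802, Im(z) = 2.4554


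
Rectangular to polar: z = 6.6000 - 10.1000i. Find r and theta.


r = sqrt(43.56+102.01) = sqrt(145.57) = 12.0652
theta = atan2(-10.1, 6.6) = -56.8368 degrees

r = 12.0652, theta = -56.8368 degrees


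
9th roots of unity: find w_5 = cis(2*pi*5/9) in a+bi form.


Angle = 360*5/9 = 200°
a = cos(200°) = -0.9397
b = sin(200°) = -0.3420

-0.9397 - 0.3420i


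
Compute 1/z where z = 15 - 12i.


|z|^2 = 225+144 = 369
1/z = (15 + 12i)/369

1/z = 0.0407 + 0.0325i


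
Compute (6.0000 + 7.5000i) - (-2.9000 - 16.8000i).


Real: 6 + 2.9 = 8.9
Imag: 7.5 + 16.8 = 24.3

8.9000 + 24.3000i


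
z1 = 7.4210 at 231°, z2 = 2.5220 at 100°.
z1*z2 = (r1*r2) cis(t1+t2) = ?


r = 7.4210 * 2.5220 = 18.7158
theta = 231° + 100° = 331° = 331° (mod 360)

18.7158 cis(331°)


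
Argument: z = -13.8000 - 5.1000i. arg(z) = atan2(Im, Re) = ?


Re = -13.8, Im = -5.1
arg = atan2(-5.1, -13.8) = -159.7174 degrees

arg(z) = -159.7174 degrees


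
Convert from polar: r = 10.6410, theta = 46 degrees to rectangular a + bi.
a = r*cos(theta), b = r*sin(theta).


a = 10.6410*cos(46°) = 10.6410*0.69466 = 7.3919
b = 10.6410*sin(46°) = 10.6410*0.71934 = 7.6545

7.3919 + 7.6545i


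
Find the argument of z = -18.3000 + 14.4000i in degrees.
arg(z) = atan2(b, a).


Re = -18.3, Im = 14.4
arg = atan2(14.4, -18.3) = 141.8013 degrees

arg(z) = 141.8013 degrees


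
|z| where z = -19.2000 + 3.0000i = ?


|z| = sqrt((-19.2)^2 + 3^2) = sqrt(368.64 + 9) = sqrt(377.64) = 19.4330

|z| = 19.4330


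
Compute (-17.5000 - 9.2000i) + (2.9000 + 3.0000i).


Real: -17.5 + 2.9 = -14.6
Imag: -9.2 + 3 = -6.2

-14.6000 - 6.2000i


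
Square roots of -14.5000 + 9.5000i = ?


|z| = sqrt(210.25+90.25) = 17.3349
sqrt((|z|+a)/2) = sqrt((17.3349+(-14.5))/2) = sqrt(1.4175) = 1.1906
sqrt((|z|-a)/2) = sqrt((17.3349-(-14.5))/2) = sqrt(15.9175) = 3.9897

±(1.1906 + 3.9897i) i.e. 1.1906 + 3.9897i and -1.1906 - 3.9897i


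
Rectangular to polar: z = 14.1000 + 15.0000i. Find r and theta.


r = sqrt(198.81+225) = sqrt(423.81) = 20.5866
theta = atan2(15, 14.1) = 46.7715 degrees

r = 20.5866, theta = 46.7715 degrees


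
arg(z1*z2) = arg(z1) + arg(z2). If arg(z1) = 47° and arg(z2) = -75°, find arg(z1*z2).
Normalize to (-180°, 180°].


arg(z1*z2) = 47° - 75° = -28°
Normalized to (-180°, 180°]: -28°

-28°


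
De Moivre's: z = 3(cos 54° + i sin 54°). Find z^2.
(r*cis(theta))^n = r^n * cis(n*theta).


r^2 = 3^2 = 9
n*theta = 2*54° = 108° = 108° (mod 360)
a = 9*cos(108°) = -2.7812
b = 9*sin(108°) = 8.5595

9 cis(108°) = -2.7812 + 8.5595i


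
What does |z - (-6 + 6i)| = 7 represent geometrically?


|z - z0| = r is a circle with center z0 and radius r.
Center = (-6, 6), radius = 7

Circle with center (-6, 6) and radius 7


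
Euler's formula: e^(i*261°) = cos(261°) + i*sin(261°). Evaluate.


cos(261°) = -0.1564
sin(261°) = -0.9877

e^(i*261°) = -0.1564 - 0.9877i


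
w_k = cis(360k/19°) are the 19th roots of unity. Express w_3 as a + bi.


Angle = 360*3/19 = 56.8421°
a = cos(56.8421°) = 0.5469
b = sin(56.8421°) = 0.8372

0.5469 + 0.8372i


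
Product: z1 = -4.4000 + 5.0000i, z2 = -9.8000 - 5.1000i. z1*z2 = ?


Real = -4.4*(-9.8) - 5*(-5.1) = 43.12 - (-25.5) = 68.62
Imag = -4.4*(-5.1) - (9.8)*5 = 22.44 - (49) = -26.56

68.6200 - 26.5600i


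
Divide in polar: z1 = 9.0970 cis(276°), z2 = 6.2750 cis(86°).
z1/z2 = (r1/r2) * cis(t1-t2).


r = 9.0970 / 6.2750 = 1.4497
theta = 276° - 86° = 190° = 190° (mod 360)

1.4497 cis(190°)


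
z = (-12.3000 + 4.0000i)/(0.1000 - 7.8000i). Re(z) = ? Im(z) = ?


Multiply by conjugate: (-12.3000 + 4.0000i)(0.1000 + 7.8000i) / (0.1^2 + (-7.8)^2)
Numerator real = -12.3*0.1 + 4*(-7.8) = -32.43
Numerator imag = 4*0.1 - (-12.3)*(-7.8) = -95.54
Denominator = 60.85
Re(z) = -32.43/60.85 = -0.5329
Im(z) = -95.54/60.85 = -1.5701

Re(z) = -0.5329, Im(z) = -1.5701


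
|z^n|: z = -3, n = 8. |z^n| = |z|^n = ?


|z| = sqrt(9+0) = sqrt(9) = 3
|z^8| = |z|^8 = 3^8 = 6561

|z^8| = 6561


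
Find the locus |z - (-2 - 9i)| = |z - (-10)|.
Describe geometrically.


Equal distances means the locus is the perpendicular bisector of z1 and z2.
Midpoint = ((-2+(-10))/2, (-9+0)/2) = (-6.0000, -4.5000)

Perpendicular bisector through (-6.0000, -4.5000)


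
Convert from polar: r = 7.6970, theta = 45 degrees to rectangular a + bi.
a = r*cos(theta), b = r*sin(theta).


a = 7.6970*cos(45°) = 7.6970*0.70711 = 5.4426
b = 7.6970*sin(45°) = 7.6970*0.70711 = 5.4426

5.4426 + 5.4426i


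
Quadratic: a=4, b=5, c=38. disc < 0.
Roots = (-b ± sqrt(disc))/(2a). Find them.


disc = 5^2 - 4*4*38 = 25 - 608 = -583
sqrt(|disc|) = sqrt(583) = 24.1454
Real part = -5/(2*4) = -0.6250
Imag part = 24.1454/(2*4) = 3.0182

-0.6250 ± 3.0182i


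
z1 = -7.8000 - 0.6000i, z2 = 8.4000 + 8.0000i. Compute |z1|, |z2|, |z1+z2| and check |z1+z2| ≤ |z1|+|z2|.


|z1| = sqrt((-7.8)^2 + (-0.6)^2) = sqrt(61.2) = 7.8230
|z2| = sqrt(8.4^2 + 8^2) = sqrt(134.56) = 11.6000
z1+z2 = 0.6000 + 7.4000i
|z1+z2| = sqrt(55.12) = 7.4243
|z1|+|z2| = 7.8230 + 11.6000 = 19.4230

|z1+z2| = 7.4243 ≤ |z1|+|z2| = 19.4230 (verified)


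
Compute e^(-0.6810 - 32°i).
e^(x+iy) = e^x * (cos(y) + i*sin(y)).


e^-0.6810 = 0.5061
cos(-32°) = 0.848
sin(-32°) = -0.5299
Real = 0.5061*0.848 = 0.4292
Imag = 0.5061*(-0.5299) = -0.2682

0.4292 - 0.2682i


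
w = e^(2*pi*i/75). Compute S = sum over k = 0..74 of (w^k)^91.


The roots are w_k = w^k with w = e^(2*pi*i/75), and (w^k)^91 = (w^91)^k.
So S = 1 + u + u^2 + ... + u^(74) with u = w^91.
91 = 1*75 + 16, so 91 is not a multiple of 75: u = (w^75)^1 * w^16 = w^16 ≠ 1 (w is a primitive 75th root), while u^75 = (w^75)^91 = 1.
Geometric series: S = (1 - u^75)/(1 - u) = (1 - 1)/(1 - u) = 0

S = 0


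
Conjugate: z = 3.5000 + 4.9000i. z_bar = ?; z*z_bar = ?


z_bar = 3.5000 - 4.9000i
z*z_bar = 3.5^2 + 4.9^2 = 12.25 + 24.01 = 36.26

z_bar = 3.5000 - 4.9000i, z*z_bar = 36.26


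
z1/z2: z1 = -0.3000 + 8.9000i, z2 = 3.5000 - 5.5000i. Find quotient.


Conjugate of z2 = 3.5000 + 5.5000i
Numerator: (-0.3000 + 8.9000i)(3.5000 + 5.5000i) = -50.0000 + 29.5000i
Denominator: 3.5^2 + (-5.5)^2 = 42.5
Result = (-50.0000 + 29.5000i)/42.5

-1.1765 + 0.6941i


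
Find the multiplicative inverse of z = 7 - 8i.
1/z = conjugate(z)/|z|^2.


|z|^2 = 49+64 = 113
1/z = (7 + 8i)/113

1/z = 0.0619 + 0.0708i


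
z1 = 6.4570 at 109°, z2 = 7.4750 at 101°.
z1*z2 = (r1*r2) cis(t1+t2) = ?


r = 6.4570 * 7.4750 = 48.2661
theta = 109° + 101° = 210° = 210° (mod 360)

48.2661 cis(210°)


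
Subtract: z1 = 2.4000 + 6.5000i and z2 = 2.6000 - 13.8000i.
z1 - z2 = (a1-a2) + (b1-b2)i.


Real: 2.4 - 2.6 = -0.2
Imag: 6.5 + 13.8 = 20.3

-0.2000 + 20.3000i


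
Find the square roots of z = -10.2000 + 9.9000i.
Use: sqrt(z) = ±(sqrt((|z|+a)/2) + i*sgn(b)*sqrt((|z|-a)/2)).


|z| = sqrt(104.04+98.01) = 14.2144
sqrt((|z|+a)/2) = sqrt((14.2144+(-10.2))/2) = sqrt(2.0072) = 1.4168
sqrt((|z|-a)/2) = sqrt((14.2144-(-10.2))/2) = sqrt(12.2072) = 3.4939

±(1.4168 + 3.4939i) i.e. 1.4168 + 3.4939i and -1.4168 - 3.4939i


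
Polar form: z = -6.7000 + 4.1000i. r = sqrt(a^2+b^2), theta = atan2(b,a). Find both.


r = sqrt(44.89+16.81) = sqrt(61.7) = 7.8549
theta = atan2(4.1, -6.7) = 148.5359 degrees

r = 7.8549, theta = 148.5359 degrees


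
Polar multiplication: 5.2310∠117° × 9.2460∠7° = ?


r = 5.2310 * 9.2460 = 48.3658
theta = 117° + 7° = 124° = 124° (mod 360)

48.3658 cis(124°)


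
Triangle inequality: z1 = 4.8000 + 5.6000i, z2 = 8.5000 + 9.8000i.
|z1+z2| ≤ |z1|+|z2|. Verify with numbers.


|z1| = sqrt(4.8^2 + 5.6^2) = sqrt(54.4) = 7.3756
|z2| = sqrt(8.5^2 + 9.8^2) = sqrt(168.29) = 12.9727
z1+z2 = 13.3000 + 15.4000i
|z1+z2| = sqrt(414.05) = 20.3482
|z1|+|z2| = 7.3756 + 12.9727 = 20.3483

|z1+z2| = 20.3482 ≤ |z1|+|z2| = 20.3483 (verified)


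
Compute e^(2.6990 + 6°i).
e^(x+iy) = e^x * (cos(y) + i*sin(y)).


e^2.6990 = 14.8649
cos(6°) = 0.99452
sin(6°) = 0.10453
Real = 14.8649*0.99452 = 14.7834
Imag = 14.8649*0.10453 = 1.5538

14.7834 + 1.5538i


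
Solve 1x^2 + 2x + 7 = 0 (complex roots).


disc = 2^2 - 4*1*7 = 4 - 28 = -24
sqrt(|disc|) = sqrt(24) = 4.8990
Real part = -2/(2*1) = -1.0000
Imag part = 4.8990/(2*1) = 2.4495

-1.0000 ± 2.4495i


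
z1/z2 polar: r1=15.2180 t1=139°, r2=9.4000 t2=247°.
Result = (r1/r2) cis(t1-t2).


r = 15.2180 / 9.4000 = 1.6189
theta = 139° - 247° = -108° = 252° (mod 360)

1.6189 cis(252°)


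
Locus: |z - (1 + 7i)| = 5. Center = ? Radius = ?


|z - z0| = r is a circle with center z0 and radius r.
Center = (1, 7), radius = 5

Circle with center (1, 7) and radius 5


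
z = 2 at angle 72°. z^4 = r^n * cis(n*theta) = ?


r^4 = 2^4 = 16
n*theta = 4*72° = 288° = 288° (mod 360)
a = 16*cos(288°) = 4.9443
b = 16*sin(288°) = -15.2169

16 cis(288°) = 4.9443 - 15.2169i


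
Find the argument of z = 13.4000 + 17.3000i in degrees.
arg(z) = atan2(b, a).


Re = 13.4, Im = 17.3
arg = atan2(17.3, 13.4) = 52.2398 degrees

arg(z) = 52.2398 degrees


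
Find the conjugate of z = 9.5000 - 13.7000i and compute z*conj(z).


z_bar = 9.5000 + 13.7000i
z*z_bar = 9.5^2 + (-13.7)^2 = 90.25 + 187.69 = 277.94

z_bar = 9.5000 + 13.7000i, z*z_bar = 277.94


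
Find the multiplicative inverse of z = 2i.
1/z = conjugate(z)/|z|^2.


|z|^2 = 0+4 = 4
1/z = (0 - 2i)/4

1/z = 0 - 0.5000i


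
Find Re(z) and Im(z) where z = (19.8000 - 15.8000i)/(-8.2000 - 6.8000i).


Multiply by conjugate: (19.8000 - 15.8000i)(-8.2000 + 6.8000i) / ((-8.2)^2 + (-6.8)^2)
Numerator real = 19.8*(-8.2) - (15.8)*(-6.8) = -54.92
Numerator imag = -15.8*(-8.2) - 19.8*(-6.8) = 264.2
Denominator = 113.48
Re(z) = -54.92/113.48 = -0.4840
Im(z) = 264.2/113.48 = 2.3282

Re(z) = -0.4840, Im(z) = 2.3282


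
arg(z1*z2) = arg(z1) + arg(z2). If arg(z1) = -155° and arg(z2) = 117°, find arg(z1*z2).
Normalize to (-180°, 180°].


arg(z1*z2) = -155° + 117° = -38°
Normalized to (-180°, 180°]: -38°

-38°


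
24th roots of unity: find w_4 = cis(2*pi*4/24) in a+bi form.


Angle = 360*4/24 = 60°
a = cos(60°) = 0.5000
b = sin(60°) = 0.8660

0.5000 + 0.8660i


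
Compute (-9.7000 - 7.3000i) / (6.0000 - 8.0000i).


Conjugate of z2 = 6.0000 + 8.0000i
Numerator: (-9.7000 - 7.3000i)(6.0000 + 8.0000i) = 0.2000 - 121.4000i
Denominator: 6^2 + (-8)^2 = 100
Result = (0.2000 - 121.4000i)/100

0.0020 - 1.2140i


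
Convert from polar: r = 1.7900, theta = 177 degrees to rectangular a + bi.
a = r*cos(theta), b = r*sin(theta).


a = 1.7900*cos(177°) = 1.7900*(-0.9986) = -1.7875
b = 1.7900*sin(177°) = 1.7900*0.05234 = 0.0937

-1.7875 + 0.0937i


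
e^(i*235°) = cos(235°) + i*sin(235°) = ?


cos(235°) = -0.5736
sin(235°) = -0.8192

e^(i*235°) = -0.5736 - 0.8192i


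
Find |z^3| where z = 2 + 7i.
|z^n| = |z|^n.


|z| = sqrt(4+49) = sqrt(53) = 7.2801
|z^3| = |z|^3 = (sqrt(53))^3 = 53*sqrt(53)

|z^3| = 53*sqrt(53) ≈ 385.8458


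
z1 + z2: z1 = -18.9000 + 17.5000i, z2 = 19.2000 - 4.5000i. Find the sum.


Real: -18.9 + 19.2 = 0.3
Imag: 17.5 - 4.5 = 13

0.3000 + 13.0000i


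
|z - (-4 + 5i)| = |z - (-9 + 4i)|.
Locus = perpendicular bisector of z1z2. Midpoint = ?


Equal distances means the locus is the perpendicular bisector of z1 and z2.
Midpoint = ((-4+(-9))/2, (5+4)/2) = (-6.5000, 4.5000)

Perpendicular bisector through (-6.5000, 4.5000)


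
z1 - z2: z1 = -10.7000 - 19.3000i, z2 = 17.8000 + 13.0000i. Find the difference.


Real: -10.7 - 17.8 = -28.5
Imag: -19.3 - 13 = -32.3

-28.5000 - 32.3000i


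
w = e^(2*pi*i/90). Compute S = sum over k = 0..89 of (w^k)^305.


The roots are w_k = w^k with w = e^(2*pi*i/90), and (w^k)^305 = (w^305)^k.
So S = 1 + u + u^2 + ... + u^(89) with u = w^305.
305 = 3*90 + 35, so 305 is not a multiple of 90: u = (w^90)^3 * w^35 = w^35 ≠ 1 (w is a primitive 90th root), while u^90 = (w^90)^305 = 1.
Geometric series: S = (1 - u^90)/(1 - u) = (1 - 1)/(1 - u) = 0

S = 0


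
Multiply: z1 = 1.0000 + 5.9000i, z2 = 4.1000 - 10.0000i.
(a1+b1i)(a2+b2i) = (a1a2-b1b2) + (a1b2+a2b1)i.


Real = 1*4.1 - 5.9*(-10) = 4.1 - (-59) = 63.1
Imag = 1*(-10) + 4.1*5.9 = -10 + 24.19 = 14.19

63.1000 + 14.1900i


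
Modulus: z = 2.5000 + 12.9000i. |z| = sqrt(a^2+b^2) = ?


|z| = sqrt(2.5^2 + 12.9^2) = sqrt(6.25 + 166.41) = sqrt(172.66) = 13.1400

|z| = 13.1400


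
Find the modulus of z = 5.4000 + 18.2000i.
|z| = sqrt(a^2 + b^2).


|z| = sqrt(5.4^2 + 18.2^2) = sqrt(29.16 + 331.24) = sqrt(360.4) = 18.9842

|z| = 18.9842


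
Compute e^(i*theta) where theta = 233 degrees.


cos(233°) = -0.6018
sin(233°) = -0.7986

e^(i*233°) = -0.6018 - 0.7986i


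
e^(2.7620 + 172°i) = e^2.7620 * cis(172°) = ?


e^2.7620 = 15.8315
cos(172°) = -0.990268
sin(172°) = 0.13917
Real = 15.8315*(-0.990268) = -15.6774
Imag = 15.8315*0.13917 = 2.2033

-15.6774 + 2.2033i


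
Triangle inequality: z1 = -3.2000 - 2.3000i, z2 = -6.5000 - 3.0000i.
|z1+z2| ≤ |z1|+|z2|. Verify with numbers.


|z1| = sqrt((-3.2)^2 + (-2.3)^2) = sqrt(15.53) = 3.9408
|z2| = sqrt((-6.5)^2 + (-3)^2) = sqrt(51.25) = 7.1589
z1+z2 = -9.7000 - 5.3000i
|z1+z2| = sqrt(122.18) = 11.0535
|z1|+|z2| = 3.9408 + 7.1589 = 11.0997

|z1+z2| = 11.0535 ≤ |z1|+|z2| = 11.0997 (verified)


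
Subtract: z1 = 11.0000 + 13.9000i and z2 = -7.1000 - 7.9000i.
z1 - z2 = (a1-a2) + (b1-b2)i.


Real: 11 + 7.1 = 18.1
Imag: 13.9 + 7.9 = 21.8

18.1000 + 21.8000i


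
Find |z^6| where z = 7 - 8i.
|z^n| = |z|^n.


|z| = sqrt(49+64) = sqrt(113) = 10.6301
|z^6| = |z|^6 = (sqrt(113))^6 = 113^3 = 1442897

|z^6| = 1442897


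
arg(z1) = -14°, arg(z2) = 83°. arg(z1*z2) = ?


arg(z1*z2) = -14° + 83° = 69°
Normalized to (-180°, 180°]: 69°

69°


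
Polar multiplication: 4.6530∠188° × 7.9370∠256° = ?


r = 4.6530 * 7.9370 = 36.9309
theta = 188° + 256° = 444° = 84° (mod 360)

36.9309 cis(84°)


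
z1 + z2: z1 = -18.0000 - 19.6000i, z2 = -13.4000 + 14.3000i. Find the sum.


Real: -18 - 13.4 = -31.4
Imag: -19.6 + 14.3 = -5.3

-31.4000 - 5.3000i


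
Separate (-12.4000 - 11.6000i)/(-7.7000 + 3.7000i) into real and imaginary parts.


Multiply by conjugate: (-12.4000 - 11.6000i)(-7.7000 - 3.7000i) / ((-7.7)^2 + 3.7^2)
Numerator real = -12.4*(-7.7) - (11.6)*3.7 = 52.56
Numerator imag = -11.6*(-7.7) - (-12.4)*3.7 = 135.2
Denominator = 72.98
Re(z) = 52.56/72.98 = 0.7202
Im(z) = 135.2/72.98 = 1.8526

Re(z) = 0.7202, Im(z) = 1.8526


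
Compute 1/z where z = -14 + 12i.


|z|^2 = 196+144 = 340
1/z = (-14 - 12i)/340

1/z = -0.0412 - 0.0353i


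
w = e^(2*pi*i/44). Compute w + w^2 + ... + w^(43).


With w = e^(2*pi*i/44), all 44 of the 44th roots of unity w^0 = 1, w, ..., w^(43) sum to 0: 1 + w + ... + w^(43) = (1 - w^44)/(1 - w) = 0 since w^44 = 1, w ≠ 1.
Removing the root 1: w + w^2 + ... + w^(43) = 0 - 1 = -1

Sum = -1


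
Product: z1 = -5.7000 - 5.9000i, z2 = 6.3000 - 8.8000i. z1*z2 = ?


Real = -5.7*6.3 - (-5.9)*(-8.8) = -35.91 - 51.92 = -87.83
Imag = -5.7*(-8.8) + 6.3*(-5.9) = 50.16 - (37.17) = 12.99

-87.8300 + 12.9900i


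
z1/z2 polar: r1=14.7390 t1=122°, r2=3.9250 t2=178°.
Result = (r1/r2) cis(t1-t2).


r = 14.7390 / 3.9250 = 3.7552
theta = 122° - 178° = -56° = 304° (mod 360)

3.7552 cis(304°)


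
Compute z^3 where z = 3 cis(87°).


r^3 = 3^3 = 27
n*theta = 3*87° = 261° = 261° (mod 360)
a = 27*cos(261°) = -4.2237
b = 27*sin(261°) = -26.6676

27 cis(261°) = -4.2237 - 26.6676i


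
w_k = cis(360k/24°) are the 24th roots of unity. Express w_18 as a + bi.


Angle = 360*18/24 = 270°
a = cos(270°) = 0
b = sin(270°) = -1.0000

0 - 1.0000i


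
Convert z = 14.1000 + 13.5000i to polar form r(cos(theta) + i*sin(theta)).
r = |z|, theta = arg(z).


r = sqrt(198.81+182.25) = sqrt(381.06) = 19.5208
theta = atan2(13.5, 14.1) = 43.7546 degrees

r = 19.5208, theta = 43.7546 degrees


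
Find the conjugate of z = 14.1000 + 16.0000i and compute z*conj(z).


z_bar = 14.1000 - 16.0000i
z*z_bar = 14.1^2 + 16^2 = 198.81 + 256 = 454.81

z_bar = 14.1000 - 16.0000i, z*z_bar = 454.81


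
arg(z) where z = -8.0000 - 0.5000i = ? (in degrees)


Re = -8, Im = -0.5
arg = atan2(-0.5, -8) = -176.4237 degrees

arg(z) = -176.4237 degrees


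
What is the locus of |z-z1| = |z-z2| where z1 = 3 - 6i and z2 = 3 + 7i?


Equal distances means the locus is the perpendicular bisector of z1 and z2.
Midpoint = ((3+3)/2, (-6+7)/2) = (3.0000, 0.5000)

Perpendicular bisector through (3.0000, 0.5000)


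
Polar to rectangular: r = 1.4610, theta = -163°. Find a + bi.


a = 1.4610*cos(-163°) = 1.4610*(-0.9563) = -1.3972
b = 1.4610*sin(-163°) = 1.4610*(-0.2924) = -0.4272

-1.3972 - 0.4272i


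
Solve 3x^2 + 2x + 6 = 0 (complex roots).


disc = 2^2 - 4*3*6 = 4 - 72 = -68
sqrt(|disc|) = sqrt(68) = 8.2462
Real part = -2/(2*3) = -0.3333
Imag part = 8.2462/(2*3) = 1.3744

-0.3333 ± 1.3744i


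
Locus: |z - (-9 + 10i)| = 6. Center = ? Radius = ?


|z - z0| = r is a circle with center z0 and radius r.
Center = (-9, 10), radius = 6

Circle with center (-9, 10) and radius 6


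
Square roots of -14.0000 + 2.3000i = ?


|z| = sqrt(196+5.29) = 14.1877
sqrt((|z|+a)/2) = sqrt((14.1877+(-14))/2) = sqrt(0.0938) = 0.3063
sqrt((|z|-a)/2) = sqrt((14.1877-(-14))/2) = sqrt(14.0938) = 3.7542

±(0.3063 + 3.7542i) i.e. 0.3063 + 3.7542i and -0.3063 - 3.7542i


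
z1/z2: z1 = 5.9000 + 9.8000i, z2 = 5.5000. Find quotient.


Conjugate of z2 = 5.5000
Numerator: (5.9000 + 9.8000i)(5.5000) = 32.4500 + 53.9000i
Denominator: 5.5^2 + 0^2 = 30.25
Result = (32.4500 + 53.9000i)/30.25

1.0727 + 1.7818i


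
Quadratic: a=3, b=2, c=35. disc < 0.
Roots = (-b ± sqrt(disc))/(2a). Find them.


disc = 2^2 - 4*3*35 = 4 - 420 = -416
sqrt(|disc|) = sqrt(416) = 20.3961
Real part = -2/(2*3) = -0.3333
Imag part = 20.3961/(2*3) = 3.3993

-0.3333 ± 3.3993i


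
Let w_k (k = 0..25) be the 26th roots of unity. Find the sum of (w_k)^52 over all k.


The roots are w_k = w^k with w = e^(2*pi*i/26), and (w^k)^52 = (w^52)^k.
So S = 1 + u + u^2 + ... + u^(25) with u = w^52.
52 = 2*26 + 0, so 52 is a multiple of 26 and u = (w^26)^2 = 1.
Every one of the 26 terms equals 1: S = 26

S = 26


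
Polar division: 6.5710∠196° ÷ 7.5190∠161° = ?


r = 6.5710 / 7.5190 = 0.8739
theta = 196° - 161° = 35° = 35° (mod 360)

0.8739 cis(35°)


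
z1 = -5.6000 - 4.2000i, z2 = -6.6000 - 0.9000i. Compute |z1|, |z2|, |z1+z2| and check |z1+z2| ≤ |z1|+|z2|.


|z1| = sqrt((-5.6)^2 + (-4.2)^2) = sqrt(49) = 7.0000
|z2| = sqrt((-6.6)^2 + (-0.9)^2) = sqrt(44.37) = 6.6611
z1+z2 = -12.2000 - 5.1000i
|z1+z2| = sqrt(174.85) = 13.2231
|z1|+|z2| = 7.0000 + 6.6611 = 13.6611

|z1+z2| = 13.2231 ≤ |z1|+|z2| = 13.6611 (verified)


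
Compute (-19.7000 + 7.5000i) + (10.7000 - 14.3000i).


Real: -19.7 + 10.7 = -9
Imag: 7.5 - 14.3 = -6.8

-9.0000 - 6.8000i


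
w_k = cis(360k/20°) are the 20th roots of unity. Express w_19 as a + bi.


Angle = 360*19/20 = 342°
a = cos(342°) = 0.9511
b = sin(342°) = -0.3090

0.9511 - 0.3090i


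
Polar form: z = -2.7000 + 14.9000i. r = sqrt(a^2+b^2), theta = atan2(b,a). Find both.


r = sqrt(7.29+222.01) = sqrt(229.3) = 15.1427
theta = atan2(14.9, -2.7) = 100.2710 degrees

r = 15.1427, theta = 100.2710 degrees


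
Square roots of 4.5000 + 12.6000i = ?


|z| = sqrt(20.25+158.76) = 13.3795
sqrt((|z|+a)/2) = sqrt((13.3795+4.5)/2) = sqrt(8.9397) = 2.9899
sqrt((|z|-a)/2) = sqrt((13.3795-4.5)/2) = sqrt(4.4397) = 2.1071

±(2.9899 + 2.1071i) i.e. 2.9899 + 2.1071i and -2.9899 - 2.1071i


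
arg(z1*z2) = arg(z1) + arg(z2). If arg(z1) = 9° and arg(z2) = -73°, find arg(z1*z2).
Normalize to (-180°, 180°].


arg(z1*z2) = 9° - 73° = -64°
Normalized to (-180°, 180°]: -64°

-64°


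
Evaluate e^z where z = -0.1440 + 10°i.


e^-0.1440 = 0.8659
cos(10°) = 0.9848
sin(10°) = 0.17365
Real = 0.8659*0.9848 = 0.8527
Imag = 0.8659*0.17365 = 0.1504

0.8527 + 0.1504i


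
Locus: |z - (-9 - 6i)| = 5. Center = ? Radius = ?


|z - z0| = r is a circle with center z0 and radius r.
Center = (-9, -6), radius = 5

Circle with center (-9, -6) and radius 5


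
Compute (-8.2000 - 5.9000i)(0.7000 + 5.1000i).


Real = -8.2*0.7 - (-5.9)*5.1 = -5.74 - (-30.09) = 24.35
Imag = -8.2*5.1 + 0.7*(-5.9) = -41.82 - (4.13) = -45.95

24.3500 - 45.9500i


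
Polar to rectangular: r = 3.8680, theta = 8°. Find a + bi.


a = 3.8680*cos(8°) = 3.8680*0.99027 = 3.8304
b = 3.8680*sin(8°) = 3.8680*0.13917 = 0.5383

3.8304 + 0.5383i


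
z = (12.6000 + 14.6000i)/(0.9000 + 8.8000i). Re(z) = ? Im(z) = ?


Multiply by conjugate: (12.6000 + 14.6000i)(0.9000 - 8.8000i) / (0.9^2 + 8.8^2)
Numerator real = 12.6*0.9 + 14.6*8.8 = 139.82
Numerator imag = 14.6*0.9 - 12.6*8.8 = -97.74
Denominator = 78.25
Re(z) = 139.82/78.25 = 1.7868
Im(z) = -97.74/78.25 = -1.2491

Re(z) = 1.7868, Im(z) = -1.2491


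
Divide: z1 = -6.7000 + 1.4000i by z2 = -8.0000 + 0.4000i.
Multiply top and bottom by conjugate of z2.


Conjugate of z2 = -8.0000 - 0.4000i
Numerator: (-6.7000 + 1.4000i)(-8.0000 - 0.4000i) = 54.1600 - 8.5200i
Denominator: (-8)^2 + 0.4^2 = 64.16
Result = (54.1600 - 8.5200i)/64.16

0.8441 - 0.1328i


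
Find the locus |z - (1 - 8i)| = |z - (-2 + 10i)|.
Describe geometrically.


Equal distances means the locus is the perpendicular bisector of z1 and z2.
Midpoint = ((1+(-2))/2, (-8+10)/2) = (-0.5000, 1.0000)

Perpendicular bisector through (-0.5000, 1.0000)


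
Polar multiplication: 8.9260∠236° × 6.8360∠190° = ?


r = 8.9260 * 6.8360 = 61.0181
theta = 236° + 190° = 426° = 66° (mod 360)

61.0181 cis(66°)


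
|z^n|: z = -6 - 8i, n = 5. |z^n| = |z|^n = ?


|z| = sqrt(36+64) = sqrt(100) = 10
|z^5| = |z|^5 = 10^5 = 100000

|z^5| = 100000


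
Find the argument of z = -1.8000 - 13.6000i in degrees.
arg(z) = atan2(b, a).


Re = -1.8, Im = -13.6
arg = atan2(-13.6, -1.8) = -97.5394 degrees

arg(z) = -97.5394 degrees


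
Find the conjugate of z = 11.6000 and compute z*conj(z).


z_bar = 11.6000
z*z_bar = 11.6^2 + 0^2 = 134.56 + 0 = 134.56

z_bar = 11.6000, z*z_bar = 134.56


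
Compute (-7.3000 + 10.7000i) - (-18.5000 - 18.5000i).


Real: -7.3 + 18.5 = 11.2
Imag: 10.7 + 18.5 = 29.2

11.2000 + 29.2000i


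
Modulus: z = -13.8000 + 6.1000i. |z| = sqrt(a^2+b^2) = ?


|z| = sqrt((-13.8)^2 + 6.1^2) = sqrt(190.44 + 37.21) = sqrt(227.65) = 15.0881

|z| = 15.0881


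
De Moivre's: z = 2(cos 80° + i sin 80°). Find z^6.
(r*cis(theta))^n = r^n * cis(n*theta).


r^6 = 2^6 = 64
n*theta = 6*80° = 480° = 120° (mod 360)
a = 64*cos(120°) = -32.0000
b = 64*sin(120°) = 55.4256

64 cis(120°) = -32.0000 + 55.4256i


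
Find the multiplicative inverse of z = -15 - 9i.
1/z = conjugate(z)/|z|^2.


|z|^2 = 225+81 = 306
1/z = (-15 + 9i)/306

1/z = -0.0490 + 0.0294i


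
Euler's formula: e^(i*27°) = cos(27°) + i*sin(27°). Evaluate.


cos(27°) = 0.8910
sin(27°) = 0.4540

e^(i*27°) = 0.8910 + 0.4540i


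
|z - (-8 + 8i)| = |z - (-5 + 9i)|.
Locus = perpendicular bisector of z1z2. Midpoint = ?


Equal distances means the locus is the perpendicular bisector of z1 and z2.
Midpoint = ((-8+(-5))/2, (8+9)/2) = (-6.5000, 8.5000)

Perpendicular bisector through (-6.5000, 8.5000)


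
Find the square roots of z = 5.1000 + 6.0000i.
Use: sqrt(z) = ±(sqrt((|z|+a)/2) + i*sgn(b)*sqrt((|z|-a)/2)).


|z| = sqrt(26.01+36) = 7.8746
sqrt((|z|+a)/2) = sqrt((7.8746+5.1)/2) = sqrt(6.4873) = 2.5470
sqrt((|z|-a)/2) = sqrt((7.8746-5.1)/2) = sqrt(1.3873) = 1.1778

±(2.5470 + 1.1778i) i.e. 2.5470 + 1.1778i and -2.5470 - 1.1778i


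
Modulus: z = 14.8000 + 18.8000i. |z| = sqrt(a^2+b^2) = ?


|z| = sqrt(14.8^2 + 18.8^2) = sqrt(219.04 + 353.44) = sqrt(572.48) = 23.9266

|z| = 23.9266


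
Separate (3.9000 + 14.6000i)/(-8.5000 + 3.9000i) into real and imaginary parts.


Multiply by conjugate: (3.9000 + 14.6000i)(-8.5000 - 3.9000i) / ((-8.5)^2 + 3.9^2)
Numerator real = 3.9*(-8.5) + 14.6*3.9 = 23.79
Numerator imag = 14.6*(-8.5) - 3.9*3.9 = -139.31
Denominator = 87.46
Re(z) = 23.79/87.46 = 0.2720
Im(z) = -139.31/87.46 = -1.5928

Re(z) = 0.2720, Im(z) = -1.5928


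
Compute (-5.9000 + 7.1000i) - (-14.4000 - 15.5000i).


Real: -5.9 + 14.4 = 8.5
Imag: 7.1 + 15.5 = 22.6

8.5000 + 22.6000i


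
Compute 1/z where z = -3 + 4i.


|z|^2 = 9+16 = 25
1/z = (-3 - 4i)/25

1/z = -0.1200 - 0.1600i


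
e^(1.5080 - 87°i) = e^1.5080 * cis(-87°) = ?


e^1.5080 = 4.5177
cos(-87°) = 0.052336
sin(-87°) = -0.99863
Real = 4.5177*0.052336 = 0.2364
Imag = 4.5177*(-0.99863) = -4.5115

0.2364 - 4.5115i
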